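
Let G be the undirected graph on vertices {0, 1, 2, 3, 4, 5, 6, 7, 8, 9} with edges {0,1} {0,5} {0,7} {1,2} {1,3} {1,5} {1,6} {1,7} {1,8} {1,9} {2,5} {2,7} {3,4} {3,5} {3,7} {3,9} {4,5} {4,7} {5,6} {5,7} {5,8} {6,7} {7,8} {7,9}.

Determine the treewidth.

3

A width-3 tree decomposition is:
Bags: B1 = {1, 3, 5, 7}  B2 = {1, 5, 6, 7}  B3 = {3, 4, 5, 7}  B4 = {0, 1, 5, 7}  B5 = {1, 5, 7, 8}  B6 = {1, 3, 7, 9}  B7 = {1, 2, 5, 7}
Tree: B1–B2, B1–B3, B2–B4, B4–B5, B1–B6, B5–B7
Every bag has size at most 4, so the width is 4 − 1 = 3 and tw(G) ≤ 3. Conversely, {1, 3, 7, 9} is a clique of size 4, and the vertices of any clique must share a bag in every tree decomposition; so some bag has ≥ 4 vertices and tw(G) ≥ 3. Therefore the treewidth is 3.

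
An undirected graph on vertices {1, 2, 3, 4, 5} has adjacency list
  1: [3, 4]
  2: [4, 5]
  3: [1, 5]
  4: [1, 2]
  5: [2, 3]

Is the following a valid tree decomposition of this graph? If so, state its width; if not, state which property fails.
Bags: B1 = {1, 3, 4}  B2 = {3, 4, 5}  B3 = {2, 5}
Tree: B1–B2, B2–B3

A tree decomposition must satisfy three properties: every vertex lies in some bag; for every edge, both endpoints lie together in some bag; and for every vertex, the bags containing it form a connected subtree. Here edge (4,2) lies in no bag, so the decomposition is invalid.

No — edge (4,2) lies in no bag.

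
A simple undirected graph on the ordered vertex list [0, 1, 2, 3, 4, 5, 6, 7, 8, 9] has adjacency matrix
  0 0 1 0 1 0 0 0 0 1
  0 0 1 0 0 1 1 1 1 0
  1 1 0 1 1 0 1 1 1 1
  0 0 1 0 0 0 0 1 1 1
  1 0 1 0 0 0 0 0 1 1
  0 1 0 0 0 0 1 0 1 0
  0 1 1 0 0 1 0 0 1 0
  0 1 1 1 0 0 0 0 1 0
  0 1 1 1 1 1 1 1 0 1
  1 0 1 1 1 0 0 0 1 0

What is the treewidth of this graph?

A width-3 tree decomposition is:
Bags: B1 = {2, 3, 7, 8}  B2 = {2, 3, 8, 9}  B3 = {2, 4, 8, 9}  B4 = {1, 2, 7, 8}  B5 = {1, 2, 6, 8}  B6 = {0, 2, 4, 9}  B7 = {1, 5, 6, 8}
Tree: B1–B2, B2–B3, B1–B4, B4–B5, B3–B6, B5–B7
The largest bag has 4 vertices, giving width 3; this decomposition certifies tw(G) ≤ 3. Conversely, {0, 2, 4, 9} is a clique of size 4, and the vertices of any clique must share a bag in every tree decomposition; so some bag has ≥ 4 vertices and tw(G) ≥ 3. The upper and lower bounds meet at 3, so that is the treewidth.

3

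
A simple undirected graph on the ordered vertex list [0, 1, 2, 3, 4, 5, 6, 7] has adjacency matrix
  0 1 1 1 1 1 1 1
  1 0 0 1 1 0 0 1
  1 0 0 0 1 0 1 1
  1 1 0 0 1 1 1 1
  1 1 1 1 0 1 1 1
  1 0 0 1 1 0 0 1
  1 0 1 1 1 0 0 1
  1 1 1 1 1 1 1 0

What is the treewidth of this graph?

A width-4 tree decomposition is:
Bags: B1 = {0, 1, 3, 4, 7}  B2 = {0, 3, 4, 6, 7}  B3 = {0, 2, 4, 6, 7}  B4 = {0, 3, 4, 5, 7}
Tree: B1–B2, B2–B3, B2–B4
The largest bag has 5 vertices, giving width 4; this decomposition certifies tw(G) ≤ 4. Conversely, {0, 2, 4, 6, 7} is a clique of size 5, and the vertices of any clique must share a bag in every tree decomposition; so some bag has ≥ 5 vertices and tw(G) ≥ 4. Combining the bounds, tw(G) = 4.

4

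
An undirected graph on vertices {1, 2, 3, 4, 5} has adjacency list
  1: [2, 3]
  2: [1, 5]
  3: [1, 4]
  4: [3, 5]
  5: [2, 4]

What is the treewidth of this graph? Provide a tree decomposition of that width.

Treewidth 2.
Bags: B1 = {2, 4, 5}  B2 = {1, 2, 4}  B3 = {1, 3, 4}
Tree: B1–B2, B2–B3

Every bag has size at most 3, so the width is 3 − 1 = 2 and tw(G) ≤ 2. Since 4–5–2–1–3–4 is a cycle in G, G is not acyclic. Forests are exactly the graphs of treewidth ≤ 1, so tw(G) ≥ 2. Therefore the treewidth is 2.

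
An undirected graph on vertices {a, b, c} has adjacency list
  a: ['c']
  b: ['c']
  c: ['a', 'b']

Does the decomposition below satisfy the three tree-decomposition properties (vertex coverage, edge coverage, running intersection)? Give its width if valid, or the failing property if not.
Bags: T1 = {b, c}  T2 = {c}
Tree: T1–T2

A tree decomposition must satisfy three properties: every vertex lies in some bag; for every edge, both endpoints lie together in some bag; and for every vertex, the bags containing it form a connected subtree. Here vertex a appears in no bag, so the decomposition is invalid.

No — vertex a appears in no bag.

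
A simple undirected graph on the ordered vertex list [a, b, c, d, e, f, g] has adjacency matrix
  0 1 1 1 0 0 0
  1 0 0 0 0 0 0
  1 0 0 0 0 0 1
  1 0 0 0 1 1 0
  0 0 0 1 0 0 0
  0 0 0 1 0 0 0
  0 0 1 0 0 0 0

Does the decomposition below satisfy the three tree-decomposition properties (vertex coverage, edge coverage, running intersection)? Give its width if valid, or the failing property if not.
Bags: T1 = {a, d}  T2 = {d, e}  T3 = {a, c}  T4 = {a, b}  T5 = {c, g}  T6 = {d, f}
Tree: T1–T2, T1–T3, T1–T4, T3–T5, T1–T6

Yes; width 1.

Checking the three conditions: (i) the bags cover all of {a, b, c, d, e, f, g}; (ii) for each edge, some bag contains both endpoints; (iii) the bags containing any fixed vertex form a subtree. All hold, so the decomposition is valid with width 2 − 1 = 1.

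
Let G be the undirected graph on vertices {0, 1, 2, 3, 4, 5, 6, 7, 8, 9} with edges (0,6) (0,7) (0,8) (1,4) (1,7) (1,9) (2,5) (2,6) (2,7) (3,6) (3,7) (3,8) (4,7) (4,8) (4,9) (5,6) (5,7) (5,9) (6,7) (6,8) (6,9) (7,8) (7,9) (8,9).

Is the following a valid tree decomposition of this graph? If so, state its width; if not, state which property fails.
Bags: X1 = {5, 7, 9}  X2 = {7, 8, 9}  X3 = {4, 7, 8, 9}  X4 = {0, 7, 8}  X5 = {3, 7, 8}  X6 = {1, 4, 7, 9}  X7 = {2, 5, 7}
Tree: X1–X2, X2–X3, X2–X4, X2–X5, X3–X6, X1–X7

No — vertex 6 appears in no bag.

A tree decomposition must satisfy three properties: every vertex lies in some bag; for every edge, both endpoints lie together in some bag; and for every vertex, the bags containing it form a connected subtree. Here vertex 6 appears in no bag, so the decomposition is invalid.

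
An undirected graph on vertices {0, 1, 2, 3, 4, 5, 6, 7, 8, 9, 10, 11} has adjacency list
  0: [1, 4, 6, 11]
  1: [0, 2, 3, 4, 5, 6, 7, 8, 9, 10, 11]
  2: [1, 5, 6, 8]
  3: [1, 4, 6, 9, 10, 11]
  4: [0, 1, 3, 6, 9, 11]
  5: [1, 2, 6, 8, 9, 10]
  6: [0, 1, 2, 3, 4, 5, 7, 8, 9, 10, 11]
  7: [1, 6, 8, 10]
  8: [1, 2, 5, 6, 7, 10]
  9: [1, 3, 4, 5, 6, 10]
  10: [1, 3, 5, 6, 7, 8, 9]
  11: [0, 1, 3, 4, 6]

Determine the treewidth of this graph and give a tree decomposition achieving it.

Treewidth 4.
One such decomposition:
Bags: B1 = {1, 5, 6, 8, 10}  B2 = {1, 5, 6, 9, 10}  B3 = {1, 3, 6, 9, 10}  B4 = {1, 3, 4, 6, 9}  B5 = {1, 3, 4, 6, 11}  B6 = {0, 1, 4, 6, 11}  B7 = {1, 2, 5, 6, 8}  B8 = {1, 6, 7, 8, 10}
Tree: B1–B2, B2–B3, B3–B4, B4–B5, B5–B6, B1–B7, B1–B8

The largest bag has 5 vertices, giving width 4; this decomposition certifies tw(G) ≤ 4. On the other hand G contains the 5-clique {0, 1, 4, 6, 11}. A clique must lie in a single bag of any decomposition, so no decomposition can have width below 4. Hence tw(G) = 4 exactly.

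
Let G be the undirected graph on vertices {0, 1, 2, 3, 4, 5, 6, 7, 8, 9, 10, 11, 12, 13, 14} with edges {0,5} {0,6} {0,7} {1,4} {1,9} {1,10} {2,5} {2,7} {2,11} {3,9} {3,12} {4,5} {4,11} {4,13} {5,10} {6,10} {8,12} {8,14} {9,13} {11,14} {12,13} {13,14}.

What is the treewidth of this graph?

3

A width-3 tree decomposition is:
Bags: B1 = {0, 2, 6, 7}  B2 = {0, 2, 5, 6}  B3 = {2, 5, 6, 10}  B4 = {2, 5, 10, 11}  B5 = {4, 5, 10, 11}  B6 = {1, 4, 10, 11}  B7 = {1, 4, 11, 14}  B8 = {1, 4, 13, 14}  B9 = {1, 9, 13, 14}  B10 = {8, 9, 13, 14}  B11 = {8, 9, 12, 13}  B12 = {3, 8, 9, 12}
Tree: B1–B2, B2–B3, B3–B4, B4–B5, B5–B6, B6–B7, B7–B8, B8–B9, B9–B10, B10–B11, B11–B12
Each bag holds 4 vertices, so the decomposition has width 3, which upper-bounds the treewidth. For the lower bound: the 4 vertex sets {0,6,7}, {2}, {5}, {1,4,10,11} are disjoint, each induces a connected subgraph, and every pair is joined by at least one edge of G. Contracting each set to a single vertex therefore yields K_{4} as a minor, and since treewidth is minor-monotone, tw(G) ≥ tw(K_{4}) = 3. Therefore the treewidth is 3.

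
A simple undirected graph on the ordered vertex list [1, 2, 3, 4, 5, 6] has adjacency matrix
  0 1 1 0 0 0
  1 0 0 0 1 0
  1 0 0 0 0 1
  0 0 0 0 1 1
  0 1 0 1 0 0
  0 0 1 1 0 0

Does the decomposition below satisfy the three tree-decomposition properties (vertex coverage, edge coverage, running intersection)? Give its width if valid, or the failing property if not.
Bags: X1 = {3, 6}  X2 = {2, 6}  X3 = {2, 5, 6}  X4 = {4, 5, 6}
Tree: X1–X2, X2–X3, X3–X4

A tree decomposition must satisfy three properties: every vertex lies in some bag; for every edge, both endpoints lie together in some bag; and for every vertex, the bags containing it form a connected subtree. Here vertex 1 appears in no bag, so the decomposition is invalid.

No — vertex 1 appears in no bag.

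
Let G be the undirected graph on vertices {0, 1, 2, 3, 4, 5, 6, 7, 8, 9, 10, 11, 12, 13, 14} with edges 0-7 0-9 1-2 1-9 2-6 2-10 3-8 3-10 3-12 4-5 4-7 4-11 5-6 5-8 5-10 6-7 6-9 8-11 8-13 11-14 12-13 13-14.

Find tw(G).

A width-3 tree decomposition is:
Bags: B1 = {11, 12, 13, 14}  B2 = {8, 11, 12, 13}  B3 = {3, 8, 11, 12}  B4 = {3, 4, 8, 11}  B5 = {3, 4, 5, 8}  B6 = {3, 4, 5, 10}  B7 = {4, 5, 7, 10}  B8 = {5, 6, 7, 10}  B9 = {2, 6, 7, 10}  B10 = {0, 2, 6, 7}  B11 = {0, 2, 6, 9}  B12 = {0, 1, 2, 9}
Tree: B1–B2, B2–B3, B3–B4, B4–B5, B5–B6, B6–B7, B7–B8, B8–B9, B9–B10, B10–B11, B11–B12
Each bag holds 4 vertices, so the decomposition has width 3, which upper-bounds the treewidth. For the lower bound: the 4 vertex sets {12,13,14}, {11}, {8}, {3,4,5,10} are disjoint, each induces a connected subgraph, and every pair is joined by at least one edge of G. Contracting each set to a single vertex therefore yields K_{4} as a minor, and since treewidth is minor-monotone, tw(G) ≥ tw(K_{4}) = 3. Therefore the treewidth is 3.

3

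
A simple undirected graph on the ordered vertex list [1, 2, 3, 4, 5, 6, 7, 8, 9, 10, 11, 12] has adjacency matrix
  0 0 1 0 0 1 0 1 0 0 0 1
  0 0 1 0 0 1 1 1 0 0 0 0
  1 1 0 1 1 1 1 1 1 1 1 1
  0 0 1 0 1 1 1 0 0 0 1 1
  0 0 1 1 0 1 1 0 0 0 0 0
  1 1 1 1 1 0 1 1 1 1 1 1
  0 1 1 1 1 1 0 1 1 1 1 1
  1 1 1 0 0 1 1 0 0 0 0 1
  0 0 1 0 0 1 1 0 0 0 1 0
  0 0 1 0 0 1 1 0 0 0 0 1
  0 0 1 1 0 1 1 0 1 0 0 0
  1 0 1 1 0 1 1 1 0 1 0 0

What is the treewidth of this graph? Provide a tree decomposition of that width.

Each bag holds 5 vertices, so the decomposition has width 4, which upper-bounds the treewidth. For the lower bound, the 5 vertices {1, 3, 6, 8, 12} are pairwise adjacent, and any tree decomposition puts a clique entirely inside one bag — forcing width ≥ 4. Combining the bounds, tw(G) = 4.

Treewidth 4.
One optimal decomposition is:
Bags: B1 = {3, 6, 7, 10, 12}  B2 = {3, 4, 6, 7, 12}  B3 = {3, 4, 6, 7, 11}  B4 = {3, 6, 7, 8, 12}  B5 = {2, 3, 6, 7, 8}  B6 = {1, 3, 6, 8, 12}  B7 = {3, 4, 5, 6, 7}  B8 = {3, 6, 7, 9, 11}
Tree: B1–B2, B2–B3, B1–B4, B4–B5, B4–B6, B2–B7, B3–B8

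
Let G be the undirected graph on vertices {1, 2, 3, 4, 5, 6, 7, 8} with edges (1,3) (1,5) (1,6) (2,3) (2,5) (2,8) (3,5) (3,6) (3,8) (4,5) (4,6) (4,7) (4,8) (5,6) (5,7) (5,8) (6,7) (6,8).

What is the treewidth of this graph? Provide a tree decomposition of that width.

Treewidth 3.
Bags: B1 = {4, 5, 6, 8}  B2 = {4, 5, 6, 7}  B3 = {3, 5, 6, 8}  B4 = {2, 3, 5, 8}  B5 = {1, 3, 5, 6}
Tree: B1–B2, B1–B3, B3–B4, B3–B5

Every bag has size at most 4, so the width is 4 − 1 = 3 and tw(G) ≤ 3. On the other hand G contains the 4-clique {2, 3, 5, 8}. A clique must lie in a single bag of any decomposition, so no decomposition can have width below 3. Therefore the treewidth is 3.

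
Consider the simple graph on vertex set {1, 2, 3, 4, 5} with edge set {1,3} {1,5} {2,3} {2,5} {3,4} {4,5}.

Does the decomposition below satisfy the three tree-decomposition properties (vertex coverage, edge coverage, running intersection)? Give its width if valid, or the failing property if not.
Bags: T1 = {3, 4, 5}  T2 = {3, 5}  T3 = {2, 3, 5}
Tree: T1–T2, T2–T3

A tree decomposition must satisfy three properties: every vertex lies in some bag; for every edge, both endpoints lie together in some bag; and for every vertex, the bags containing it form a connected subtree. Here vertex 1 appears in no bag, so the decomposition is invalid.

No — vertex 1 appears in no bag.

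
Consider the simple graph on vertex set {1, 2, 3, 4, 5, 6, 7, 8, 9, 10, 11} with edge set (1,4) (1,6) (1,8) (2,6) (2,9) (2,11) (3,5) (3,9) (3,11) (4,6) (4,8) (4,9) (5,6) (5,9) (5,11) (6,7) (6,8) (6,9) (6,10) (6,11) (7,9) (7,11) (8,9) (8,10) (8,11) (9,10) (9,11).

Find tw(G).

A width-3 tree decomposition is:
Bags: B1 = {4, 6, 8, 9}  B2 = {6, 8, 9, 11}  B3 = {6, 7, 9, 11}  B4 = {5, 6, 9, 11}  B5 = {3, 5, 9, 11}  B6 = {1, 4, 6, 8}  B7 = {2, 6, 9, 11}  B8 = {6, 8, 9, 10}
Tree: B1–B2, B2–B3, B2–B4, B4–B5, B1–B6, B3–B7, B2–B8
Each bag holds 4 vertices, so the decomposition has width 3, which upper-bounds the treewidth. On the other hand G contains the 4-clique {3, 5, 9, 11}. A clique must lie in a single bag of any decomposition, so no decomposition can have width below 3. Hence tw(G) = 3 exactly.

3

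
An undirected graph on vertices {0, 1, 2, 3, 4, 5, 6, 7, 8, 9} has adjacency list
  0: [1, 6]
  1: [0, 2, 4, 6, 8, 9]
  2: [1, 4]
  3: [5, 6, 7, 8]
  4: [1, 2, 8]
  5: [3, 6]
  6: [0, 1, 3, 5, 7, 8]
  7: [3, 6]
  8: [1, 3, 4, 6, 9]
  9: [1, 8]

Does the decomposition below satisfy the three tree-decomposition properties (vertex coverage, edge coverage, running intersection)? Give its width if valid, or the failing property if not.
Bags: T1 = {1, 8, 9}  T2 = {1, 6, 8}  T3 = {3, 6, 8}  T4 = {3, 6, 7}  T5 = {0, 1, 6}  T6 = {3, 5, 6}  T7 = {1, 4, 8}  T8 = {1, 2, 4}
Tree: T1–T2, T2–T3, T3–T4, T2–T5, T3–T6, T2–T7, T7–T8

Yes; width 2.

Checking the three conditions: (i) the bags cover all of {0, 1, 2, 3, 4, 5, 6, 7, 8, 9}; (ii) for each edge, some bag contains both endpoints; (iii) the bags containing any fixed vertex form a subtree. All hold, so the decomposition is valid with width 3 − 1 = 2.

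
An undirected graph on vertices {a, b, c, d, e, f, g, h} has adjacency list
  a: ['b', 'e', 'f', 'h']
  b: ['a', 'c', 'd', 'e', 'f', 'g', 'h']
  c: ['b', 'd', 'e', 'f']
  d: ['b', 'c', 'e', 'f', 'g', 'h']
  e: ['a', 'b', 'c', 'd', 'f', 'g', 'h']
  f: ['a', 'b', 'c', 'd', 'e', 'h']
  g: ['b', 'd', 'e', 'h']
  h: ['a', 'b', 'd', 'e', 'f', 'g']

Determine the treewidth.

A width-4 tree decomposition is:
Bags: B1 = {b, d, e, f, h}  B2 = {b, c, d, e, f}  B3 = {b, d, e, g, h}  B4 = {a, b, e, f, h}
Tree: B1–B2, B1–B3, B1–B4
The largest bag has 5 vertices, giving width 4; this decomposition certifies tw(G) ≤ 4. On the other hand G contains the 5-clique {b, d, e, g, h}. A clique must lie in a single bag of any decomposition, so no decomposition can have width below 4. The upper and lower bounds meet at 4, so that is the treewidth.

4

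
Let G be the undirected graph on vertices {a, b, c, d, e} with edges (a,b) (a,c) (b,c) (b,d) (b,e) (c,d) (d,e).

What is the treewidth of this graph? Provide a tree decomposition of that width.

The largest bag has 3 vertices, giving width 2; this decomposition certifies tw(G) ≤ 2. On the other hand G contains the 3-clique {b, d, e}. A clique must lie in a single bag of any decomposition, so no decomposition can have width below 2. Combining the bounds, tw(G) = 2.

Treewidth 2.
One such decomposition:
Bags: B1 = {b, c, d}  B2 = {a, b, c}  B3 = {b, d, e}
Tree: B1–B2, B1–B3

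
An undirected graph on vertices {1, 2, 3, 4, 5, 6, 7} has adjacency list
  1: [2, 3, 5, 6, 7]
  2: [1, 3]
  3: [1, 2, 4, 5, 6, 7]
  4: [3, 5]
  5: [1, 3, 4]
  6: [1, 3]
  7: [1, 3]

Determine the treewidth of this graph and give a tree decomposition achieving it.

The largest bag has 3 vertices, giving width 2; this decomposition certifies tw(G) ≤ 2. For the lower bound, the 3 vertices {1, 2, 3} are pairwise adjacent, and any tree decomposition puts a clique entirely inside one bag — forcing width ≥ 2. The upper and lower bounds meet at 2, so that is the treewidth.

Treewidth 2.
One optimal decomposition is:
Bags: B1 = {1, 3, 6}  B2 = {1, 3, 5}  B3 = {1, 2, 3}  B4 = {1, 3, 7}  B5 = {3, 4, 5}
Tree: B1–B2, B1–B3, B2–B4, B2–B5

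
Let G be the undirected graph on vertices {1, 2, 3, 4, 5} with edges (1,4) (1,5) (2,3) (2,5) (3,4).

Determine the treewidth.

A width-2 tree decomposition is:
Bags: B1 = {2, 3, 4}  B2 = {2, 4, 5}  B3 = {1, 4, 5}
Tree: B1–B2, B2–B3
Every bag has size at most 3, so the width is 3 − 1 = 2 and tw(G) ≤ 2. The edges 4–3–2–5–1–4 form a cycle, so G is not a tree and its treewidth is at least 2. Combining the bounds, tw(G) = 2.

2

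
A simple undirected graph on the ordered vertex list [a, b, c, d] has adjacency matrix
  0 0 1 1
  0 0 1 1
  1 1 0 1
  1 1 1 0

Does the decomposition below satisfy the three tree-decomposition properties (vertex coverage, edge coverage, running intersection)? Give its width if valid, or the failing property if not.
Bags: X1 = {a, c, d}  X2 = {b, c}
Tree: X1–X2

A tree decomposition must satisfy three properties: every vertex lies in some bag; for every edge, both endpoints lie together in some bag; and for every vertex, the bags containing it form a connected subtree. Here edge (d,b) lies in no bag, so the decomposition is invalid.

No — edge (d,b) lies in no bag.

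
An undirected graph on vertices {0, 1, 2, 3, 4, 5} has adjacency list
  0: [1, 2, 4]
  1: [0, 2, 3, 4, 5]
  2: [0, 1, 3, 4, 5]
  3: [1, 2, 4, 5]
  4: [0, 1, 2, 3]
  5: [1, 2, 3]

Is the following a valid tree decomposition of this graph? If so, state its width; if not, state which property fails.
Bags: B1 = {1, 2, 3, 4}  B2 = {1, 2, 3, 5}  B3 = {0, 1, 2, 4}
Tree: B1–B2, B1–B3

Vertex coverage: the bags together contain {0, 1, 2, 3, 4, 5}, the full vertex set. Edge coverage: each edge of G has both endpoints in at least one bag. Running intersection: for every vertex, the bags containing it form a connected subtree. All three properties hold, so this is a valid tree decomposition of width max|bag| − 1 = 3, and hence tw(G) ≤ 3.

Yes; width 3.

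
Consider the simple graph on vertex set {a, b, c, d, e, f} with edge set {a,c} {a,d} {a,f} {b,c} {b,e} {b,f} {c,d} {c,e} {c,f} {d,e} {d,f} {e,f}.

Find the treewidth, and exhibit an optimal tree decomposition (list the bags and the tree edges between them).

The largest bag has 4 vertices, giving width 3; this decomposition certifies tw(G) ≤ 3. For the lower bound, the 4 vertices {c, d, e, f} are pairwise adjacent, and any tree decomposition puts a clique entirely inside one bag — forcing width ≥ 3. Combining the bounds, tw(G) = 3.

Treewidth 3.
Bags: B1 = {c, d, e, f}  B2 = {a, c, d, f}  B3 = {b, c, e, f}
Tree: B1–B2, B1–B3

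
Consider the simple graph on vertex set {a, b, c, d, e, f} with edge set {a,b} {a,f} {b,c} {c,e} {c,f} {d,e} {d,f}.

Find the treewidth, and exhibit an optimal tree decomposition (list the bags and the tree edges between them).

Treewidth 2.
Bags: B1 = {a, b, f}  B2 = {b, c, f}  B3 = {c, d, f}  B4 = {c, d, e}
Tree: B1–B2, B2–B3, B3–B4

Each bag holds 3 vertices, so the decomposition has width 2, which upper-bounds the treewidth. Since a–b–c–f–a is a cycle in G, G is not acyclic. Forests are exactly the graphs of treewidth ≤ 1, so tw(G) ≥ 2. Therefore the treewidth is 2.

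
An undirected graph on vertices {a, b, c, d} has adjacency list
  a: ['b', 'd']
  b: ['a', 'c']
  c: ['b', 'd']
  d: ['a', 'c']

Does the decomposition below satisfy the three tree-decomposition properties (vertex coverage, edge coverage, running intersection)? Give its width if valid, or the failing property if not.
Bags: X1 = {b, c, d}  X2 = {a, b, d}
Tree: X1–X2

Yes; width 2.

Checking the three conditions: (i) the bags cover all of {a, b, c, d}; (ii) for each edge, some bag contains both endpoints; (iii) the bags containing any fixed vertex form a subtree. All hold, so the decomposition is valid with width 3 − 1 = 2.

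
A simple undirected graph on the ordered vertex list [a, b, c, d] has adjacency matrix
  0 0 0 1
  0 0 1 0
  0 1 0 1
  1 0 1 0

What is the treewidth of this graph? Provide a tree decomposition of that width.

Every bag has size at most 2, so the width is 2 − 1 = 1 and tw(G) ≤ 1. Since G has at least one edge (e.g. b–c), it is not an edgeless graph, so tw(G) ≥ 1. Combining the bounds, tw(G) = 1.

Treewidth 1.
One optimal decomposition is:
Bags: B1 = {b, c}  B2 = {c, d}  B3 = {a, d}
Tree: B1–B2, B2–B3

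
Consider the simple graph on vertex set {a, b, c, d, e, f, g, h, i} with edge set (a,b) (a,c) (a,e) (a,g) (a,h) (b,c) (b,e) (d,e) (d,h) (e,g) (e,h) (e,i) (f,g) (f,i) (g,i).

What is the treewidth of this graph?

A width-2 tree decomposition is:
Bags: B1 = {a, e, g}  B2 = {e, g, i}  B3 = {f, g, i}  B4 = {a, e, h}  B5 = {a, b, e}  B6 = {d, e, h}  B7 = {a, b, c}
Tree: B1–B2, B2–B3, B1–B4, B4–B5, B4–B6, B5–B7
Each bag holds 3 vertices, so the decomposition has width 2, which upper-bounds the treewidth. Conversely, {d, e, h} is a clique of size 3, and the vertices of any clique must share a bag in every tree decomposition; so some bag has ≥ 3 vertices and tw(G) ≥ 2. Hence tw(G) = 2 exactly.

2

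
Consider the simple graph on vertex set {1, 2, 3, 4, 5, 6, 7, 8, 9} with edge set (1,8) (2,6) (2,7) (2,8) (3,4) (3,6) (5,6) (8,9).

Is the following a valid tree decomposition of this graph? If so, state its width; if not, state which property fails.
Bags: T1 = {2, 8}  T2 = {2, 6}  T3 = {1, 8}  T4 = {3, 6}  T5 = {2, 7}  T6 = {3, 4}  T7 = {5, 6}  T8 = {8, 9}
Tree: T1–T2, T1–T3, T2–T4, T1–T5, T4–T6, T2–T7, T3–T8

Checking the three conditions: (i) the bags cover all of {1, 2, 3, 4, 5, 6, 7, 8, 9}; (ii) for each edge, some bag contains both endpoints; (iii) the bags containing any fixed vertex form a subtree. All hold, so the decomposition is valid with width 2 − 1 = 1.

Yes; width 1.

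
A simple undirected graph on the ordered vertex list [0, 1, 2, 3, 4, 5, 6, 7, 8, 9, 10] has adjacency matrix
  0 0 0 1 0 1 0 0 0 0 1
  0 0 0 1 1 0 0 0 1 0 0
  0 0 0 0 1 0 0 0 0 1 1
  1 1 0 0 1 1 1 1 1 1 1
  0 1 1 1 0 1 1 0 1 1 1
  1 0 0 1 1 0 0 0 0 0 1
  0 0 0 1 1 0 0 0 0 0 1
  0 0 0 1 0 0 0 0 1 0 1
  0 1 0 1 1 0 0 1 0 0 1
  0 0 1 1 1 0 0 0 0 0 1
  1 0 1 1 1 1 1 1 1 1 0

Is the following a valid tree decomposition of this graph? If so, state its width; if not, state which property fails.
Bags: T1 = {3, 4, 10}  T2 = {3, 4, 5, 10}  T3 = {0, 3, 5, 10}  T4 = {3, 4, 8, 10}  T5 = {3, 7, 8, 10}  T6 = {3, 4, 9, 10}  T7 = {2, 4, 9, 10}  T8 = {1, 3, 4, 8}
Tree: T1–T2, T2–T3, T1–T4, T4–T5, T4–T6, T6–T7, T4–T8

A tree decomposition must satisfy three properties: every vertex lies in some bag; for every edge, both endpoints lie together in some bag; and for every vertex, the bags containing it form a connected subtree. Here vertex 6 appears in no bag, so the decomposition is invalid.

No — vertex 6 appears in no bag.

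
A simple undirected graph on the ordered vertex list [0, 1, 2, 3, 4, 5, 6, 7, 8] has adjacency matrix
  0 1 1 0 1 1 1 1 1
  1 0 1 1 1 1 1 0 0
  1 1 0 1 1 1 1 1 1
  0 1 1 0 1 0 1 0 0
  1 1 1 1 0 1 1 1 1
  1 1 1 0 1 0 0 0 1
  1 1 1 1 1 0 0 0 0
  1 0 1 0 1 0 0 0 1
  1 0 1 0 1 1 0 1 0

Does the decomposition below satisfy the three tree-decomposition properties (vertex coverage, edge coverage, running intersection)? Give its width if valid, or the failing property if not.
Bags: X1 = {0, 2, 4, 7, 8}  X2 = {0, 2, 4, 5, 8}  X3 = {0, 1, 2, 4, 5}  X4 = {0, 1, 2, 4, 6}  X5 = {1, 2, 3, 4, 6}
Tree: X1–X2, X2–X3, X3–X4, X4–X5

Every vertex of G appears in some bag (union = {0, 1, 2, 3, 4, 5, 6, 7, 8}); every edge is covered by a bag; and for each vertex v the set of bags containing v is connected in the bag tree. The decomposition is therefore valid. The largest bag has 5 vertices, so the width is 4.

Yes; width 4.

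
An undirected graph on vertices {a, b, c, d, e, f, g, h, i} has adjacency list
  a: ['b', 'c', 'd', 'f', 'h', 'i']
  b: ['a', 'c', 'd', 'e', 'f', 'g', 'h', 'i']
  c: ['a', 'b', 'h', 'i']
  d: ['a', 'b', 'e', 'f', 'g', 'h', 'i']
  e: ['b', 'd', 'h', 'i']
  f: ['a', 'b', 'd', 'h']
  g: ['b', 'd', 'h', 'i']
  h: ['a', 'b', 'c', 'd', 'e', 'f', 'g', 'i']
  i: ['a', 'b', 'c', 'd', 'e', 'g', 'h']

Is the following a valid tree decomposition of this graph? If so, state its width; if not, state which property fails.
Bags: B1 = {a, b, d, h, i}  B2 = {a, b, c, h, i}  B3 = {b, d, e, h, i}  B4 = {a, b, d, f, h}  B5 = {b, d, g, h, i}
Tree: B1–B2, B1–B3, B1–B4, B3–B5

Checking the three conditions: (i) the bags cover all of {a, b, c, d, e, f, g, h, i}; (ii) for each edge, some bag contains both endpoints; (iii) the bags containing any fixed vertex form a subtree. All hold, so the decomposition is valid with width 5 − 1 = 4.

Yes; width 4.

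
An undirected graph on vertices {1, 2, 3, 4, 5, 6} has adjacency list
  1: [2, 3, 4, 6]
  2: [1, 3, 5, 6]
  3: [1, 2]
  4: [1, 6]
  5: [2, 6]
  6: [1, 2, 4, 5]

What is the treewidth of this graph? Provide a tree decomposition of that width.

Treewidth 2.
One optimal decomposition is:
Bags: B1 = {1, 4, 6}  B2 = {1, 2, 6}  B3 = {1, 2, 3}  B4 = {2, 5, 6}
Tree: B1–B2, B2–B3, B2–B4

Each bag holds 3 vertices, so the decomposition has width 2, which upper-bounds the treewidth. Conversely, {1, 2, 3} is a clique of size 3, and the vertices of any clique must share a bag in every tree decomposition; so some bag has ≥ 3 vertices and tw(G) ≥ 2. The upper and lower bounds meet at 2, so that is the treewidth.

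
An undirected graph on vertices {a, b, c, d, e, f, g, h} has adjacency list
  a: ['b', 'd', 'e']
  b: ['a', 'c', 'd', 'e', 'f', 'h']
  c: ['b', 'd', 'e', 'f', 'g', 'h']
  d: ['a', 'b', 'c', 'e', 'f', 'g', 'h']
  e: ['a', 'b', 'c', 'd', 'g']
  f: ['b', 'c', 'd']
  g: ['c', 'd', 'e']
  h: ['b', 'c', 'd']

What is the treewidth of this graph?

A width-3 tree decomposition is:
Bags: B1 = {b, c, d, e}  B2 = {b, c, d, f}  B3 = {a, b, d, e}  B4 = {b, c, d, h}  B5 = {c, d, e, g}
Tree: B1–B2, B1–B3, B1–B4, B1–B5
Each bag holds 4 vertices, so the decomposition has width 3, which upper-bounds the treewidth. On the other hand G contains the 4-clique {c, d, e, g}. A clique must lie in a single bag of any decomposition, so no decomposition can have width below 3. Combining the bounds, tw(G) = 3.

3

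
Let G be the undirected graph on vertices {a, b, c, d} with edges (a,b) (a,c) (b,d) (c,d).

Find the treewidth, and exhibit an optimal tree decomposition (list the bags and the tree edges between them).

Every bag has size at most 3, so the width is 3 − 1 = 2 and tw(G) ≤ 2. Since b–a–c–d–b is a cycle in G, G is not acyclic. Forests are exactly the graphs of treewidth ≤ 1, so tw(G) ≥ 2. Hence tw(G) = 2 exactly.

Treewidth 2.
Bags: B1 = {a, b, c}  B2 = {b, c, d}
Tree: B1–B2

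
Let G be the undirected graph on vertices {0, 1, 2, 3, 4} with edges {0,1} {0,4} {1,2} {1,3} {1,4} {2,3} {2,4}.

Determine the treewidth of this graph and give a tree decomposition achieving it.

Treewidth 2.
One optimal decomposition is:
Bags: B1 = {0, 1, 4}  B2 = {1, 2, 4}  B3 = {1, 2, 3}
Tree: B1–B2, B2–B3

Each bag holds 3 vertices, so the decomposition has width 2, which upper-bounds the treewidth. On the other hand G contains the 3-clique {0, 1, 4}. A clique must lie in a single bag of any decomposition, so no decomposition can have width below 2. Therefore the treewidth is 2.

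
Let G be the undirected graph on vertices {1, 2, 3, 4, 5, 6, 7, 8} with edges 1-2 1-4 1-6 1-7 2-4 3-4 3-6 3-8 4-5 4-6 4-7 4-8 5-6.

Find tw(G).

A width-2 tree decomposition is:
Bags: B1 = {4, 5, 6}  B2 = {1, 4, 6}  B3 = {1, 2, 4}  B4 = {3, 4, 6}  B5 = {3, 4, 8}  B6 = {1, 4, 7}
Tree: B1–B2, B2–B3, B2–B4, B4–B5, B3–B6
Every bag has size at most 3, so the width is 3 − 1 = 2 and tw(G) ≤ 2. Conversely, {3, 4, 8} is a clique of size 3, and the vertices of any clique must share a bag in every tree decomposition; so some bag has ≥ 3 vertices and tw(G) ≥ 2. The upper and lower bounds meet at 2, so that is the treewidth.

2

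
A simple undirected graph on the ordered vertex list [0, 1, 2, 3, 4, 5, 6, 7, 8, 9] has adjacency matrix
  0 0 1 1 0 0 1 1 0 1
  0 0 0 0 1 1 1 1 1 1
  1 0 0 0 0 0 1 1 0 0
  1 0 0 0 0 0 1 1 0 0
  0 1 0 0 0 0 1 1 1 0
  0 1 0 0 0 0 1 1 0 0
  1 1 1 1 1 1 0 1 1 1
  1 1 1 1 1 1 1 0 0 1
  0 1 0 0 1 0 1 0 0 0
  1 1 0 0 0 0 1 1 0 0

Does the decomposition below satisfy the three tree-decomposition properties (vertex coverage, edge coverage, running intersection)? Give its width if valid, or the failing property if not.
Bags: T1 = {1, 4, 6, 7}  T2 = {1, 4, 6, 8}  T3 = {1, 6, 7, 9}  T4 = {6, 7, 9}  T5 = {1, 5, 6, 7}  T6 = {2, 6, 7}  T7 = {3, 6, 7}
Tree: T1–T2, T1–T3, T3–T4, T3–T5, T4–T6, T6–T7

A tree decomposition must satisfy three properties: every vertex lies in some bag; for every edge, both endpoints lie together in some bag; and for every vertex, the bags containing it form a connected subtree. Here vertex 0 appears in no bag, so the decomposition is invalid.

No — vertex 0 appears in no bag.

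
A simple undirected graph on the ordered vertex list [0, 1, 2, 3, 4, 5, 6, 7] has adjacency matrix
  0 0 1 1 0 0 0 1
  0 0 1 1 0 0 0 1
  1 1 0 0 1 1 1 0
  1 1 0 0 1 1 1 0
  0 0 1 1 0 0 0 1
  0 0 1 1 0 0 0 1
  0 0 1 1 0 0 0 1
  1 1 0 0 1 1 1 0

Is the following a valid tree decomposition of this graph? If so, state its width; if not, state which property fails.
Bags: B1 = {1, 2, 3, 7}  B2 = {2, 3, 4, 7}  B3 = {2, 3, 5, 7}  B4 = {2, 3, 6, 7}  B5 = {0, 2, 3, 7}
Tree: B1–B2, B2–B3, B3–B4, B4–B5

Vertex coverage: the bags together contain {0, 1, 2, 3, 4, 5, 6, 7}, the full vertex set. Edge coverage: each edge of G has both endpoints in at least one bag. Running intersection: for every vertex, the bags containing it form a connected subtree. All three properties hold, so this is a valid tree decomposition of width max|bag| − 1 = 3, and hence tw(G) ≤ 3.

Yes; width 3.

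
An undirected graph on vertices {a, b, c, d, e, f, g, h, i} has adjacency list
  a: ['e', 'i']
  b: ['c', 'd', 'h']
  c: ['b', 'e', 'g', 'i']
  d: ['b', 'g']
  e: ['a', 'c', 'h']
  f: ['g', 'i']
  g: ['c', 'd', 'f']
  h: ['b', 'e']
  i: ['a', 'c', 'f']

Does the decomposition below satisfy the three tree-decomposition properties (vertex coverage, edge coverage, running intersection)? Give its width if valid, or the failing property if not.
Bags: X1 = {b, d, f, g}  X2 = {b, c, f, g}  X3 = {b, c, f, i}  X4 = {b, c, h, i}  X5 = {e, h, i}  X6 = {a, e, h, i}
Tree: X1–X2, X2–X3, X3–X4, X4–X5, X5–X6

A tree decomposition must satisfy three properties: every vertex lies in some bag; for every edge, both endpoints lie together in some bag; and for every vertex, the bags containing it form a connected subtree. Here edge (c,e) lies in no bag, so the decomposition is invalid.

No — edge (c,e) lies in no bag.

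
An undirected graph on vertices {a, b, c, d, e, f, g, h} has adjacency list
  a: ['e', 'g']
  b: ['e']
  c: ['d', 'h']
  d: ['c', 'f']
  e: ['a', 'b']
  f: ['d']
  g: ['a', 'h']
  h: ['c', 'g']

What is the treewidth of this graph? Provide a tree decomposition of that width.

The largest bag has 2 vertices, giving width 1; this decomposition certifies tw(G) ≤ 1. G has an edge, so its treewidth is at least 1. The upper and lower bounds meet at 1, so that is the treewidth.

Treewidth 1.
Bags: B1 = {d, f}  B2 = {c, d}  B3 = {c, h}  B4 = {g, h}  B5 = {a, g}  B6 = {a, e}  B7 = {b, e}
Tree: B1–B2, B2–B3, B3–B4, B4–B5, B5–B6, B6–B7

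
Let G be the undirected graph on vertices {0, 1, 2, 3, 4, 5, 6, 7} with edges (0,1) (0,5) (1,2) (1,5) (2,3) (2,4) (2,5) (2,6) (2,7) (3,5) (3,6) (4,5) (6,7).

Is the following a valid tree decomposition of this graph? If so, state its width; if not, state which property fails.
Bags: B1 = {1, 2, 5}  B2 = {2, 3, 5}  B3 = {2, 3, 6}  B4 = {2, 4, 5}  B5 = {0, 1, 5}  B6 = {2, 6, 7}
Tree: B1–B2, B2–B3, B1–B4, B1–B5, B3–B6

Every vertex of G appears in some bag (union = {0, 1, 2, 3, 4, 5, 6, 7}); every edge is covered by a bag; and for each vertex v the set of bags containing v is connected in the bag tree. The decomposition is therefore valid. The largest bag has 3 vertices, so the width is 2.

Yes; width 2.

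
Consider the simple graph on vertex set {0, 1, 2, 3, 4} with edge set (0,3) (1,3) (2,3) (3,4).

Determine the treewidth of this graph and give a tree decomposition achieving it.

Treewidth 1.
Bags: B1 = {2, 3}  B2 = {0, 3}  B3 = {1, 3}  B4 = {3, 4}
Tree: B1–B2, B1–B3, B3–B4

Every bag has size at most 2, so the width is 2 − 1 = 1 and tw(G) ≤ 1. Since G has at least one edge (e.g. 2–3), it is not an edgeless graph, so tw(G) ≥ 1. The upper and lower bounds meet at 1, so that is the treewidth.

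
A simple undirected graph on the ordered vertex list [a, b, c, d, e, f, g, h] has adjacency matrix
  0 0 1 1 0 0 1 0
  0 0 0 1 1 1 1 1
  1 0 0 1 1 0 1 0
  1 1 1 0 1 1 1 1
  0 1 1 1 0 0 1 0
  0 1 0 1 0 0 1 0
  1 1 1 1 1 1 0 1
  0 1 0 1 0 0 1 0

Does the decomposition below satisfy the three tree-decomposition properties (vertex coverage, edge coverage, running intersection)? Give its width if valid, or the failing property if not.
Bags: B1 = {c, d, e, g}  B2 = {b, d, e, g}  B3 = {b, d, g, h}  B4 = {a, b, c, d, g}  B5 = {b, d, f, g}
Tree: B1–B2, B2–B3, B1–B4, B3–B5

No — bags containing vertex b are not connected in the tree.

A tree decomposition must satisfy three properties: every vertex lies in some bag; for every edge, both endpoints lie together in some bag; and for every vertex, the bags containing it form a connected subtree. Here bags containing vertex b are not connected in the tree, so the decomposition is invalid.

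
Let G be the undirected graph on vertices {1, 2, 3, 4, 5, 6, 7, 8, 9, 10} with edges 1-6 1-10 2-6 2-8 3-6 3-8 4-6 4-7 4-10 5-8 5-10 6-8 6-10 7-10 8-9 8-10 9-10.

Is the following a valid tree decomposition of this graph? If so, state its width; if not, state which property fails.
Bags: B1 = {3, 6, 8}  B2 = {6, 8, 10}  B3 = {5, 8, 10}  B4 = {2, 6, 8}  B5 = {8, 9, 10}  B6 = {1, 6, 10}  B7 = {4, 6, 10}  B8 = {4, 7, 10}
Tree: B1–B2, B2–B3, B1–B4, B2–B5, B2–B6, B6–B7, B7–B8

Checking the three conditions: (i) the bags cover all of {1, 2, 3, 4, 5, 6, 7, 8, 9, 10}; (ii) for each edge, some bag contains both endpoints; (iii) the bags containing any fixed vertex form a subtree. All hold, so the decomposition is valid with width 3 − 1 = 2.

Yes; width 2.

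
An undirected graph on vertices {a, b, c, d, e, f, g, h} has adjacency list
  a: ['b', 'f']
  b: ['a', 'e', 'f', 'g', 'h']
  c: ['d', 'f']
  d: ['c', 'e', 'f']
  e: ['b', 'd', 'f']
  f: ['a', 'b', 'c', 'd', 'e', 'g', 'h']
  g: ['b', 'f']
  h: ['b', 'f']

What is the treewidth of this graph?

2

A width-2 tree decomposition is:
Bags: B1 = {d, e, f}  B2 = {b, e, f}  B3 = {b, f, h}  B4 = {a, b, f}  B5 = {c, d, f}  B6 = {b, f, g}
Tree: B1–B2, B2–B3, B3–B4, B1–B5, B4–B6
The largest bag has 3 vertices, giving width 2; this decomposition certifies tw(G) ≤ 2. On the other hand G contains the 3-clique {d, e, f}. A clique must lie in a single bag of any decomposition, so no decomposition can have width below 2. Hence tw(G) = 2 exactly.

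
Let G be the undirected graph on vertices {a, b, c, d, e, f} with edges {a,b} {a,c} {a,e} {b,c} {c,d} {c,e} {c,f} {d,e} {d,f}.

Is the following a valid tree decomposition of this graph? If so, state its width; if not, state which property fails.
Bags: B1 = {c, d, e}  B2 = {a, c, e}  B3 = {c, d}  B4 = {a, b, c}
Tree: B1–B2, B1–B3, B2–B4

A tree decomposition must satisfy three properties: every vertex lies in some bag; for every edge, both endpoints lie together in some bag; and for every vertex, the bags containing it form a connected subtree. Here vertex f appears in no bag, so the decomposition is invalid.

No — vertex f appears in no bag.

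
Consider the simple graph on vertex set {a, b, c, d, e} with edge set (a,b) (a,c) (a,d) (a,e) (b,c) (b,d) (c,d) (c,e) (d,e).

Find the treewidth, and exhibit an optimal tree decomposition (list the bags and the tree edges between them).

Treewidth 3.
One such decomposition:
Bags: B1 = {a, b, c, d}  B2 = {a, c, d, e}
Tree: B1–B2

Each bag holds 4 vertices, so the decomposition has width 3, which upper-bounds the treewidth. For the lower bound, the 4 vertices {a, c, d, e} are pairwise adjacent, and any tree decomposition puts a clique entirely inside one bag — forcing width ≥ 3. Therefore the treewidth is 3.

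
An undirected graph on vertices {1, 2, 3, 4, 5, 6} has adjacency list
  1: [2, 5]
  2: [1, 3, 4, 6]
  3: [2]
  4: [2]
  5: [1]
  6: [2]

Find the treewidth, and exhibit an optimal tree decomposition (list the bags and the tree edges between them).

Each bag holds 2 vertices, so the decomposition has width 1, which upper-bounds the treewidth. Any graph with an edge has treewidth ≥ 1, and G has the edge 6–2. Therefore the treewidth is 1.

Treewidth 1.
One such decomposition:
Bags: B1 = {2, 6}  B2 = {1, 2}  B3 = {2, 3}  B4 = {1, 5}  B5 = {2, 4}
Tree: B1–B2, B2–B3, B2–B4, B3–B5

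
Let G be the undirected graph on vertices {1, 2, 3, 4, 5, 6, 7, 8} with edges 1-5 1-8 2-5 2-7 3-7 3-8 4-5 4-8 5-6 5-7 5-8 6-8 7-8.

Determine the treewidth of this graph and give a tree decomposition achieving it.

Treewidth 2.
Bags: B1 = {5, 7, 8}  B2 = {3, 7, 8}  B3 = {2, 5, 7}  B4 = {4, 5, 8}  B5 = {1, 5, 8}  B6 = {5, 6, 8}
Tree: B1–B2, B1–B3, B1–B4, B1–B5, B4–B6

Each bag holds 3 vertices, so the decomposition has width 2, which upper-bounds the treewidth. On the other hand G contains the 3-clique {3, 7, 8}. A clique must lie in a single bag of any decomposition, so no decomposition can have width below 2. Combining the bounds, tw(G) = 2.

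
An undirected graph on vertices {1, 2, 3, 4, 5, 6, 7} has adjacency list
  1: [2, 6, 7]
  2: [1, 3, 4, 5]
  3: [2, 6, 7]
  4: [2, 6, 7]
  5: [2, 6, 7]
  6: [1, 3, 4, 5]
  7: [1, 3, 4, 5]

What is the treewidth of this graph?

A width-3 tree decomposition is:
Bags: B1 = {2, 3, 6, 7}  B2 = {2, 5, 6, 7}  B3 = {2, 4, 6, 7}  B4 = {1, 2, 6, 7}
Tree: B1–B2, B2–B3, B3–B4
Each bag holds 4 vertices, so the decomposition has width 3, which upper-bounds the treewidth. For the lower bound: the 4 vertex sets {3,6}, {5,7}, {2}, {4} are disjoint, each induces a connected subgraph, and every pair is joined by at least one edge of G. Contracting each set to a single vertex therefore yields K_{4} as a minor, and since treewidth is minor-monotone, tw(G) ≥ tw(K_{4}) = 3. Hence tw(G) = 3 exactly.

3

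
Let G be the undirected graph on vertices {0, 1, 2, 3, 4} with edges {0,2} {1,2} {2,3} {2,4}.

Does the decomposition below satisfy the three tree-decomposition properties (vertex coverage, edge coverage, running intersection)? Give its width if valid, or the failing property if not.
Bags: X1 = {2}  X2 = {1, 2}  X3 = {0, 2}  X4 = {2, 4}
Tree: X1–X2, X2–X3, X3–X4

A tree decomposition must satisfy three properties: every vertex lies in some bag; for every edge, both endpoints lie together in some bag; and for every vertex, the bags containing it form a connected subtree. Here vertex 3 appears in no bag, so the decomposition is invalid.

No — vertex 3 appears in no bag.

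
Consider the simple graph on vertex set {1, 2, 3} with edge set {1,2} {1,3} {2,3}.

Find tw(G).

2

A width-2 tree decomposition is:
Bags: B1 = {1, 2, 3}
Tree: (single bag)
A single bag containing all 3 vertices is trivially a valid decomposition of width 2. On the other hand G contains the 3-clique {1, 2, 3}. A clique must lie in a single bag of any decomposition, so no decomposition can have width below 2. Hence tw(G) = 2 exactly.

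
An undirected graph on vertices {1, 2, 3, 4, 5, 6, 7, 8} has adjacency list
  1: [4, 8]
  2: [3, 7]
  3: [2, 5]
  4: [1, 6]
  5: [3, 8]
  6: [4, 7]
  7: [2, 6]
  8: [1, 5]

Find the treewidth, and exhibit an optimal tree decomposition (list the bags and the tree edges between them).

Treewidth 2.
One optimal decomposition is:
Bags: B1 = {2, 3, 7}  B2 = {3, 6, 7}  B3 = {3, 4, 6}  B4 = {1, 3, 4}  B5 = {1, 3, 8}  B6 = {3, 5, 8}
Tree: B1–B2, B2–B3, B3–B4, B4–B5, B5–B6

Each bag holds 3 vertices, so the decomposition has width 2, which upper-bounds the treewidth. Since 3–2–7–6–4–1–8–5–3 is a cycle in G, G is not acyclic. Forests are exactly the graphs of treewidth ≤ 1, so tw(G) ≥ 2. Therefore the treewidth is 2.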